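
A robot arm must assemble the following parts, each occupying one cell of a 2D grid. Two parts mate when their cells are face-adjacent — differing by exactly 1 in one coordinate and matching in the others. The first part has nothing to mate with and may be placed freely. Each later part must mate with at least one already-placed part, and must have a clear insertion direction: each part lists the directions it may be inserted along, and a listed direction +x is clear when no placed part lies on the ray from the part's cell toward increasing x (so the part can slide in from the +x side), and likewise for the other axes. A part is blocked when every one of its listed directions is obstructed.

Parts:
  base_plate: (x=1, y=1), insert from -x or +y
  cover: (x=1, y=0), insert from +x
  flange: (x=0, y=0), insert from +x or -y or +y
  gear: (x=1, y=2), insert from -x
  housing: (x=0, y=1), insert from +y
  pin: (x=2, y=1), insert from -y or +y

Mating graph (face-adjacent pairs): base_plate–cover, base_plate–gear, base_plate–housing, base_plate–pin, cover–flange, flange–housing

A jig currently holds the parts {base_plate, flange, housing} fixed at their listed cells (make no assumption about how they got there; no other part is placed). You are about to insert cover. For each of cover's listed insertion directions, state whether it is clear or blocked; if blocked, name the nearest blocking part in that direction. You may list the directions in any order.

+x: ray from cover(1, 0) has no placed part ⇒ clear

+x: clear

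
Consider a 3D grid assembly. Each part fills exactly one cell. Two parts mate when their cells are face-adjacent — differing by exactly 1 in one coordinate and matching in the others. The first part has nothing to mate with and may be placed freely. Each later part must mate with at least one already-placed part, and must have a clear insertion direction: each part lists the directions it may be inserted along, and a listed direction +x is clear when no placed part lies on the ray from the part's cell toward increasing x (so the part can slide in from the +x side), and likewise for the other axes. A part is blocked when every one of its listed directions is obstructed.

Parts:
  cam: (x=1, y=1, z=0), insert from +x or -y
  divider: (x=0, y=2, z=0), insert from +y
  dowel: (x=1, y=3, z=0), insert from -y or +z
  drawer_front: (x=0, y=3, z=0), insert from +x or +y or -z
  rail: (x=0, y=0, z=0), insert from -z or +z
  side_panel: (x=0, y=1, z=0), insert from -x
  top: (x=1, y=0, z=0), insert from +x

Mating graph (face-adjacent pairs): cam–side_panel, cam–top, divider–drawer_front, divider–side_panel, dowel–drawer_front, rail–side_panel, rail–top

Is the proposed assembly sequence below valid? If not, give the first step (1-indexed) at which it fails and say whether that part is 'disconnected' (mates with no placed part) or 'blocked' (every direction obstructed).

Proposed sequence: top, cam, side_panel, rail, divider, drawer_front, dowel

1. top@(1, 0, 0) [+x clear] — {top}
2. cam@(1, 1, 0) [+x clear] — {cam, top}
3. side_panel@(0, 1, 0) [-x clear] — {cam, side_panel, top}
4. rail@(0, 0, 0) [-z clear] — {cam, rail, side_panel, top}
5. divider@(0, 2, 0) [+y clear] — {cam, divider, rail, side_panel, top}
6. drawer_front@(0, 3, 0) [+x clear] — {cam, divider, drawer_front, rail, side_panel, top}
7. dowel@(1, 3, 0) [+z clear] — {cam, divider, dowel, drawer_front, rail, side_panel, top}

Valid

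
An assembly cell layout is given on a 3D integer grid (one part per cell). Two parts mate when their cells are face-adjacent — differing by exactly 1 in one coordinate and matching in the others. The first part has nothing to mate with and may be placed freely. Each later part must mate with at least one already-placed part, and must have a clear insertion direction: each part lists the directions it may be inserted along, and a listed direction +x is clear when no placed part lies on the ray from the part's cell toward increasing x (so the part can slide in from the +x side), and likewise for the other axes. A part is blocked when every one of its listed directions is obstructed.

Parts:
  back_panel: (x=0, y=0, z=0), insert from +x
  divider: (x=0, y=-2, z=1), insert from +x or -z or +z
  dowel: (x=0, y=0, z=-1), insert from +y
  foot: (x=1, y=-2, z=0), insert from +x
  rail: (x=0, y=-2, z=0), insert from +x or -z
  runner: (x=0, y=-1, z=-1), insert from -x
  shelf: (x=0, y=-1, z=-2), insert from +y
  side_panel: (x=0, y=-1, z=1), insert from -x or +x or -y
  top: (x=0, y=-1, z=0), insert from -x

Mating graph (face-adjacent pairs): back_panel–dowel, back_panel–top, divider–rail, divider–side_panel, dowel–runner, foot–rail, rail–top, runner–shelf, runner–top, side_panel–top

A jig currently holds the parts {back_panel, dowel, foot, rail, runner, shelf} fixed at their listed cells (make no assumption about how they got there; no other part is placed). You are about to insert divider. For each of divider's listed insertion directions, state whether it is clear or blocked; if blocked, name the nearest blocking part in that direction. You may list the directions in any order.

+x: ray from divider(0, -2, 1) has no placed part ⇒ clear
-z: nearest on ray is rail@(0, -2, 0) ⇒ blocked
+z: ray from divider(0, -2, 1) has no placed part ⇒ clear

+x: clear; +z: clear; -z: blocked by rail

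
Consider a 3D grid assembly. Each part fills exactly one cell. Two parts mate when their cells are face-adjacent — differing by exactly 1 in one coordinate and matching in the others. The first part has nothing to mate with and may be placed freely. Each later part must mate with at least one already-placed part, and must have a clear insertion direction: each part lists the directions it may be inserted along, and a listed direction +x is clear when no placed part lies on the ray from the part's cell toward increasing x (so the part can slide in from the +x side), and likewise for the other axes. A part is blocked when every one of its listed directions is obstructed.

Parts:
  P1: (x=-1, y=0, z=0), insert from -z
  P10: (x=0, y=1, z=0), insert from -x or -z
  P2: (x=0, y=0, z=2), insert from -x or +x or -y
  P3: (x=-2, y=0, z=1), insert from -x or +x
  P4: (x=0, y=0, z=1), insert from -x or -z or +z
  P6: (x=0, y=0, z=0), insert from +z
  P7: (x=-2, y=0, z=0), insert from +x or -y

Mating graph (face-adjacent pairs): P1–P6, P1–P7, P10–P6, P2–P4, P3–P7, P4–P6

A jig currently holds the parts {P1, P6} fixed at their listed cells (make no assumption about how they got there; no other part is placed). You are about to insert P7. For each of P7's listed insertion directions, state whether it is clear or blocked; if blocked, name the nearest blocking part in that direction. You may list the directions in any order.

+x: nearest on ray is P1@(-1, 0, 0) ⇒ blocked
-y: ray from P7(-2, 0, 0) has no placed part ⇒ clear

+x: blocked by P1; -y: clear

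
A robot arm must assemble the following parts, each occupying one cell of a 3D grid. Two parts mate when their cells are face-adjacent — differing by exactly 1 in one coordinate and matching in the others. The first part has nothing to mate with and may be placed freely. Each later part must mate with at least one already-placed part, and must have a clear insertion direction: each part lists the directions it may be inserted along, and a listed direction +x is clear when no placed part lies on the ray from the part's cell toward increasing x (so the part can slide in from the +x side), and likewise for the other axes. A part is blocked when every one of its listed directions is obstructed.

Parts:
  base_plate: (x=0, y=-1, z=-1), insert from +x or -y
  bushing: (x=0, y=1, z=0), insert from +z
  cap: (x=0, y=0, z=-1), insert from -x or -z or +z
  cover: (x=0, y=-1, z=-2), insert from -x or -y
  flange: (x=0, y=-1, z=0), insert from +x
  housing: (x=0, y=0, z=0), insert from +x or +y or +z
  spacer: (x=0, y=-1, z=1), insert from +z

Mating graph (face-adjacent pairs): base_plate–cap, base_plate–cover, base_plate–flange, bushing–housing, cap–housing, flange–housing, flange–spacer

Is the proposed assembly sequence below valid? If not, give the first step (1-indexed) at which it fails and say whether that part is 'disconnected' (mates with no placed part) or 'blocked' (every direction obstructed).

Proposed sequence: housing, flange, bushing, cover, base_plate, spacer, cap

Invalid at step 4 (disconnected)

1. housing@(0, 0, 0) [+x clear] — {housing}
2. flange@(0, -1, 0) [+x clear] — {flange, housing}
3. bushing@(0, 1, 0) [+z clear] — {bushing, flange, housing}
4. cover@(0, -1, -2) — no placed neighbour ⇒ disconnected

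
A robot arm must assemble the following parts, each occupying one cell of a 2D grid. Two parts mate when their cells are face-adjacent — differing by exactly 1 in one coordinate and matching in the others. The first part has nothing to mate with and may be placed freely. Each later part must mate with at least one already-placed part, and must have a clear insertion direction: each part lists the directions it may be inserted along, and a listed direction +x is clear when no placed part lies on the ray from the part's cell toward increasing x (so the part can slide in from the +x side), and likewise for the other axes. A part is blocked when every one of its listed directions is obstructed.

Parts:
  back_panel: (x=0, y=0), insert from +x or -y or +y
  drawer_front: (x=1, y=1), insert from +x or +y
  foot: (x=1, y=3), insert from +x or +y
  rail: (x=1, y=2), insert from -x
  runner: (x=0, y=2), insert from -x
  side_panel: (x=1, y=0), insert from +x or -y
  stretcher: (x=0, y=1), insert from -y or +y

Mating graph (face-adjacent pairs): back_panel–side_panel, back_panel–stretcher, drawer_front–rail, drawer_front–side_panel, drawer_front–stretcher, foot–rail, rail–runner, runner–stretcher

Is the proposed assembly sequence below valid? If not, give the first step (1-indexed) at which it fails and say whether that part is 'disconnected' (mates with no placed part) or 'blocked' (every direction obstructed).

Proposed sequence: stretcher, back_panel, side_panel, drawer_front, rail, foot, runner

1. stretcher@(0, 1) [-y clear] — {stretcher}
2. back_panel@(0, 0) [+x clear] — {back_panel, stretcher}
3. side_panel@(1, 0) [+x clear] — {back_panel, side_panel, stretcher}
4. drawer_front@(1, 1) [+x clear] — {back_panel, drawer_front, side_panel, stretcher}
5. rail@(1, 2) [-x clear] — {back_panel, drawer_front, rail, side_panel, stretcher}
6. foot@(1, 3) [+x clear] — {back_panel, drawer_front, foot, rail, side_panel, stretcher}
7. runner@(0, 2) [-x clear] — {back_panel, drawer_front, foot, rail, runner, side_panel, stretcher}

Valid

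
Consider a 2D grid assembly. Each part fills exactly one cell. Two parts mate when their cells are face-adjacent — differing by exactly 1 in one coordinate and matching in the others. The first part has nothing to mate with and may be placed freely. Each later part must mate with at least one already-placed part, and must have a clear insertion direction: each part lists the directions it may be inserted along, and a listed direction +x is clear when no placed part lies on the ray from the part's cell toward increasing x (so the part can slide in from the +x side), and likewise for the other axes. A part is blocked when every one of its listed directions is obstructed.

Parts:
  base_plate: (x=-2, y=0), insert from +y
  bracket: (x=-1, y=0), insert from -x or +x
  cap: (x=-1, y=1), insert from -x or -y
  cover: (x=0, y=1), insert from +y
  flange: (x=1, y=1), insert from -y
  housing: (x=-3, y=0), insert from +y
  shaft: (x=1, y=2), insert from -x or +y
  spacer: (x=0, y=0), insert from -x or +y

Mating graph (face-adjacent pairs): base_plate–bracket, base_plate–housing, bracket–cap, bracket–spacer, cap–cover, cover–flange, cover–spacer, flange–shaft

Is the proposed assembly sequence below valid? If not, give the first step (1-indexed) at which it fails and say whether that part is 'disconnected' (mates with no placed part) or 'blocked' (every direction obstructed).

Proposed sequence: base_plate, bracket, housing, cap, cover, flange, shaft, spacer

1. base_plate@(-2, 0) [+y clear] — {base_plate}
2. bracket@(-1, 0) [+x clear] — {base_plate, bracket}
3. housing@(-3, 0) [+y clear] — {base_plate, bracket, housing}
4. cap@(-1, 1) [-x clear] — {base_plate, bracket, cap, housing}
5. cover@(0, 1) [+y clear] — {base_plate, bracket, cap, cover, housing}
6. flange@(1, 1) [-y clear] — {base_plate, bracket, cap, cover, flange, housing}
7. shaft@(1, 2) [-x clear] — {base_plate, bracket, cap, cover, flange, housing, shaft}
8. spacer@(0, 0) — -x/+y all obstructed ⇒ blocked

Invalid at step 8 (blocked)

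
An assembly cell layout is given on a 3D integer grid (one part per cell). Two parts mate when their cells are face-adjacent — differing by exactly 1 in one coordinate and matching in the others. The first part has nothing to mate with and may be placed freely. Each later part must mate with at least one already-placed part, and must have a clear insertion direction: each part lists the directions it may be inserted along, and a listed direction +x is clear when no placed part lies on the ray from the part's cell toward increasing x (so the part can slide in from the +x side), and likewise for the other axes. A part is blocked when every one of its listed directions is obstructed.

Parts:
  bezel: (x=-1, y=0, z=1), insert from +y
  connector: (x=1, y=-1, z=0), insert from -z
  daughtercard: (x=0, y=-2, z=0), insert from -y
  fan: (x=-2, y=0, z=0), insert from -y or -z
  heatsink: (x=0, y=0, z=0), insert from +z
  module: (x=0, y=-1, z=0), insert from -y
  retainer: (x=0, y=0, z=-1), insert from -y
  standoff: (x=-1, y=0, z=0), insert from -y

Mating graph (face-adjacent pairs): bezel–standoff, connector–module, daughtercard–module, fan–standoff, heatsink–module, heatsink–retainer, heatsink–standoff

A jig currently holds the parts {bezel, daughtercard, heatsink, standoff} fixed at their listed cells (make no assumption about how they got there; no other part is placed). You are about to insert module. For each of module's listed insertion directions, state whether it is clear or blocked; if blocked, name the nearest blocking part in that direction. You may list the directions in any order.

-y: blocked by daughtercard

-y: nearest on ray is daughtercard@(0, -2, 0) ⇒ blocked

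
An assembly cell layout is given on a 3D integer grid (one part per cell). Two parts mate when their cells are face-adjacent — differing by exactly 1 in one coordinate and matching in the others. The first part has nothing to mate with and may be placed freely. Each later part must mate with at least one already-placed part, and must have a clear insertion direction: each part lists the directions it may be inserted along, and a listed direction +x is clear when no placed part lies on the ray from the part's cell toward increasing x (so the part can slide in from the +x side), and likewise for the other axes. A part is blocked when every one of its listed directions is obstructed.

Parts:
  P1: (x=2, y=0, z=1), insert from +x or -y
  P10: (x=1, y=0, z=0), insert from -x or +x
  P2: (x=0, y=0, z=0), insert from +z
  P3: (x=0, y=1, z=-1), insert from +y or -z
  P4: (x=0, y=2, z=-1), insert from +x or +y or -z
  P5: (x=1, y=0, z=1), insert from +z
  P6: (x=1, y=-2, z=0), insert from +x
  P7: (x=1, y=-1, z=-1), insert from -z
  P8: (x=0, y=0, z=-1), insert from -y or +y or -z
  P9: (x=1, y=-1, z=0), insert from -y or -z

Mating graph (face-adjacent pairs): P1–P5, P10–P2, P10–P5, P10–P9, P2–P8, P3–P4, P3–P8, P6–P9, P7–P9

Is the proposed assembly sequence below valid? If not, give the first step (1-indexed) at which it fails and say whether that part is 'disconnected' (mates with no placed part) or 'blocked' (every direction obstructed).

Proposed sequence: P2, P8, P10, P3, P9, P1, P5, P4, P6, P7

Invalid at step 6 (disconnected)

1. P2@(0, 0, 0) [+z clear] — {P2}
2. P8@(0, 0, -1) [-y clear] — {P2, P8}
3. P10@(1, 0, 0) [+x clear] — {P10, P2, P8}
4. P3@(0, 1, -1) [+y clear] — {P10, P2, P3, P8}
5. P9@(1, -1, 0) [-y clear] — {P10, P2, P3, P8, P9}
6. P1@(2, 0, 1) — no placed neighbour ⇒ disconnected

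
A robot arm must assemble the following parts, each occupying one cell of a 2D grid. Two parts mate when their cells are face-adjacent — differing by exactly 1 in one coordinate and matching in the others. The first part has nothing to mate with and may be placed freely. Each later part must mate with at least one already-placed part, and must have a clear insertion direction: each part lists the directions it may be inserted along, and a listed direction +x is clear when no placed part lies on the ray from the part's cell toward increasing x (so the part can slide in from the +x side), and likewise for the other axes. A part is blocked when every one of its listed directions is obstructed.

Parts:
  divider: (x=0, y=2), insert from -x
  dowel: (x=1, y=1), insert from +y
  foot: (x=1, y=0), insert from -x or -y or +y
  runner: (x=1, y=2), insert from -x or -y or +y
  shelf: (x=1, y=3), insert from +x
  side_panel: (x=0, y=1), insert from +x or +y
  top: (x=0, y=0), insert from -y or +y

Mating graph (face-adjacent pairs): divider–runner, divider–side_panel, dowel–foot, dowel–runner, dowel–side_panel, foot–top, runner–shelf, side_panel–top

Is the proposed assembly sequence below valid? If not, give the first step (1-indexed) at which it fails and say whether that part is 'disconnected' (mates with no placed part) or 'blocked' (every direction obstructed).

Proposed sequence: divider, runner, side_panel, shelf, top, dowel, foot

Invalid at step 6 (blocked)

1. divider@(0, 2) [-x clear] — {divider}
2. runner@(1, 2) [-y clear] — {divider, runner}
3. side_panel@(0, 1) [+x clear] — {divider, runner, side_panel}
4. shelf@(1, 3) [+x clear] — {divider, runner, shelf, side_panel}
5. top@(0, 0) [-y clear] — {divider, runner, shelf, side_panel, top}
6. dowel@(1, 1) — +y all obstructed ⇒ blocked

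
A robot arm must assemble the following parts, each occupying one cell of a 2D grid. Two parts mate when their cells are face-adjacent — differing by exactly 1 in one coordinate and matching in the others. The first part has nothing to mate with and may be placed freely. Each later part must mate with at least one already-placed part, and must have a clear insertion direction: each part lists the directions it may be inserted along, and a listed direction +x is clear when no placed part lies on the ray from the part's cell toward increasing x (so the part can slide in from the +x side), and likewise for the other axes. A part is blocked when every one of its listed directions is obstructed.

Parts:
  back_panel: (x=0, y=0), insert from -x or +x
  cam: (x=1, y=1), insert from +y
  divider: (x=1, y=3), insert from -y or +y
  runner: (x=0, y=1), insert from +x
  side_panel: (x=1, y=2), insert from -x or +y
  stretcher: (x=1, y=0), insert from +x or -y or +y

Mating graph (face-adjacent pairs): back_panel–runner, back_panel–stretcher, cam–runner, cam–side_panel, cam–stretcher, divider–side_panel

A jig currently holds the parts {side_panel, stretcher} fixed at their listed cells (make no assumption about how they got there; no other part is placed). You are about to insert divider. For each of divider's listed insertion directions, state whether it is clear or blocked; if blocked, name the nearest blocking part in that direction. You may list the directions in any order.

-y: nearest on ray is side_panel@(1, 2) ⇒ blocked
+y: ray from divider(1, 3) has no placed part ⇒ clear

+y: clear; -y: blocked by side_panel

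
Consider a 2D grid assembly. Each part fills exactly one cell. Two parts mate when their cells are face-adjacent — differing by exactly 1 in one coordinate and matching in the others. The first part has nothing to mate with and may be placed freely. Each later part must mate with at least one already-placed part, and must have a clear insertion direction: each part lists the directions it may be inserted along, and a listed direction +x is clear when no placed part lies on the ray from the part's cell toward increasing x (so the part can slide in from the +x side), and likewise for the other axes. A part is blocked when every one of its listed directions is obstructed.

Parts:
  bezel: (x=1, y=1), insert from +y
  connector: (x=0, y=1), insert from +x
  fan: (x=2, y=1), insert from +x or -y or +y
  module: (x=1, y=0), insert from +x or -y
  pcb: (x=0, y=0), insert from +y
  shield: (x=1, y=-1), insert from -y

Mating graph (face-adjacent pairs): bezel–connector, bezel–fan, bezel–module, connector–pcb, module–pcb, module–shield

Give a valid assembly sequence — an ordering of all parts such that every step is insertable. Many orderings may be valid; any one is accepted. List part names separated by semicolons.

1. module@(1, 0) [+x clear] — {module}
2. shield@(1, -1) [-y clear] — {module, shield}
3. pcb@(0, 0) [+y clear] — {module, pcb, shield}
4. connector@(0, 1) [+x clear] — {connector, module, pcb, shield}
5. bezel@(1, 1) [+y clear] — {bezel, connector, module, pcb, shield}
6. fan@(2, 1) [+x clear] — {bezel, connector, fan, module, pcb, shield}

module; shield; pcb; connector; bezel; fan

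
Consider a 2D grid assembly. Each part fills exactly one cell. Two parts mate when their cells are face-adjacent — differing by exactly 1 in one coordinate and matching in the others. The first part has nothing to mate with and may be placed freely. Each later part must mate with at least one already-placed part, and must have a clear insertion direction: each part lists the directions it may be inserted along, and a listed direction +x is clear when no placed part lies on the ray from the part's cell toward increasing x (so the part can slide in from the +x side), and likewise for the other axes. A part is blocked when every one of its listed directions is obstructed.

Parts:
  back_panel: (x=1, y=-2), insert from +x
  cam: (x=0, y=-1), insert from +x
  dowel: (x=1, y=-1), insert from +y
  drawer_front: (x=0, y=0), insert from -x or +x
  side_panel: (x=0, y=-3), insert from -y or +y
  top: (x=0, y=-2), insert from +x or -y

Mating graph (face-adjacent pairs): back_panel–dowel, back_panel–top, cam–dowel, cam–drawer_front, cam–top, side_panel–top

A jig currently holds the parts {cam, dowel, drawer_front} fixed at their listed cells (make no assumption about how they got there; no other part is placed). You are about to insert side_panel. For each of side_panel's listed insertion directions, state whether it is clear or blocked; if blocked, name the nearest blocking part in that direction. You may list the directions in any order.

-y: ray from side_panel(0, -3) has no placed part ⇒ clear
+y: nearest on ray is cam@(0, -1) ⇒ blocked

+y: blocked by cam; -y: clear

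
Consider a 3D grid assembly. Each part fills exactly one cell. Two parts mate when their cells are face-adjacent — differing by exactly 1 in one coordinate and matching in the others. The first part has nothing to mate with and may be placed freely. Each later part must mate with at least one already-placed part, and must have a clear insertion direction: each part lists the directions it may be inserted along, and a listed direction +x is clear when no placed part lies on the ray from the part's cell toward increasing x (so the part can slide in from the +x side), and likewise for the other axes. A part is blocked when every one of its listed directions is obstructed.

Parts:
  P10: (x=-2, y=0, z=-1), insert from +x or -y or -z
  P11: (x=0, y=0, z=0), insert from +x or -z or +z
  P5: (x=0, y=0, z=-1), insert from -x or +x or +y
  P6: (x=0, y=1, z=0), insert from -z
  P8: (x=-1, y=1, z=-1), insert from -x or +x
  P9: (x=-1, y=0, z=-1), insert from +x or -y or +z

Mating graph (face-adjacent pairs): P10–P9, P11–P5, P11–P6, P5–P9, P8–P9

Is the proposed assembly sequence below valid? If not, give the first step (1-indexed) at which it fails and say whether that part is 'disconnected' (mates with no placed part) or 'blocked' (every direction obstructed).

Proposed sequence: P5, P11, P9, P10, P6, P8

1. P5@(0, 0, -1) [-x clear] — {P5}
2. P11@(0, 0, 0) [+x clear] — {P11, P5}
3. P9@(-1, 0, -1) [-y clear] — {P11, P5, P9}
4. P10@(-2, 0, -1) [-y clear] — {P10, P11, P5, P9}
5. P6@(0, 1, 0) [-z clear] — {P10, P11, P5, P6, P9}
6. P8@(-1, 1, -1) [-x clear] — {P10, P11, P5, P6, P8, P9}

Valid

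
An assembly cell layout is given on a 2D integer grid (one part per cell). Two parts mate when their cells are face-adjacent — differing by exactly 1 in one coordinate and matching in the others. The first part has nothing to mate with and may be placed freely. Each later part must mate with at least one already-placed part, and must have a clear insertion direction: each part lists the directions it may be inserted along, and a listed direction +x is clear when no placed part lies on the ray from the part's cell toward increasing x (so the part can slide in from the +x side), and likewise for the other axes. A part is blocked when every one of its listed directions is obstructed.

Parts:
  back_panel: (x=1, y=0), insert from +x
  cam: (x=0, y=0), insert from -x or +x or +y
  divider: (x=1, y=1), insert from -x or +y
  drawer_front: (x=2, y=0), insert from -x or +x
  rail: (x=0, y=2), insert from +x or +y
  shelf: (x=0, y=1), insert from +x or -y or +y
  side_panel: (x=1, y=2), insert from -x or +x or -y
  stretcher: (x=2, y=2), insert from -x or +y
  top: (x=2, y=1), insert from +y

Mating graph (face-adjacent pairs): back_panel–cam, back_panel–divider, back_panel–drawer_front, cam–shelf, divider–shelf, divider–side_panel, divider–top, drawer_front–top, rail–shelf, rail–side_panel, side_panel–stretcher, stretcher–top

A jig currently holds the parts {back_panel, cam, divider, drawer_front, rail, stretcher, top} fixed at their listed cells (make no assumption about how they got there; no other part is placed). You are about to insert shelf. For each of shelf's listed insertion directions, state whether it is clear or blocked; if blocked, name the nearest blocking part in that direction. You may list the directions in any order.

+x: nearest on ray is divider@(1, 1) ⇒ blocked
-y: nearest on ray is cam@(0, 0) ⇒ blocked
+y: nearest on ray is rail@(0, 2) ⇒ blocked

+x: blocked by divider; +y: blocked by rail; -y: blocked by cam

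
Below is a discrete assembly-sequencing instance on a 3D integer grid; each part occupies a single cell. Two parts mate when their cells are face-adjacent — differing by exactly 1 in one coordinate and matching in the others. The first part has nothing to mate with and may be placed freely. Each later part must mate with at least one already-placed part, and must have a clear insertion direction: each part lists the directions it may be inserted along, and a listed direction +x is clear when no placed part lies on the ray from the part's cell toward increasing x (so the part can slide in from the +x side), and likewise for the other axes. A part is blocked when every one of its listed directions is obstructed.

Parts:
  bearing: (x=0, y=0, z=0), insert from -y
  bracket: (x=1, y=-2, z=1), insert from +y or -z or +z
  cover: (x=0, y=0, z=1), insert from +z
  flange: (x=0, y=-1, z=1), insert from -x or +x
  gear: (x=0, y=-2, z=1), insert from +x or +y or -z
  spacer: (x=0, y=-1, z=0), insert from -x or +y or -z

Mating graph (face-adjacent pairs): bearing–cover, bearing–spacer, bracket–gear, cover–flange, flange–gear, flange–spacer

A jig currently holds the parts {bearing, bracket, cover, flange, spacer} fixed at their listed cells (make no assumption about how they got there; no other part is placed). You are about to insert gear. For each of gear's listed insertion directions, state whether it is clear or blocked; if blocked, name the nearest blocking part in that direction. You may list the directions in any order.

+x: nearest on ray is bracket@(1, -2, 1) ⇒ blocked
+y: nearest on ray is flange@(0, -1, 1) ⇒ blocked
-z: ray from gear(0, -2, 1) has no placed part ⇒ clear

+x: blocked by bracket; +y: blocked by flange; -z: clear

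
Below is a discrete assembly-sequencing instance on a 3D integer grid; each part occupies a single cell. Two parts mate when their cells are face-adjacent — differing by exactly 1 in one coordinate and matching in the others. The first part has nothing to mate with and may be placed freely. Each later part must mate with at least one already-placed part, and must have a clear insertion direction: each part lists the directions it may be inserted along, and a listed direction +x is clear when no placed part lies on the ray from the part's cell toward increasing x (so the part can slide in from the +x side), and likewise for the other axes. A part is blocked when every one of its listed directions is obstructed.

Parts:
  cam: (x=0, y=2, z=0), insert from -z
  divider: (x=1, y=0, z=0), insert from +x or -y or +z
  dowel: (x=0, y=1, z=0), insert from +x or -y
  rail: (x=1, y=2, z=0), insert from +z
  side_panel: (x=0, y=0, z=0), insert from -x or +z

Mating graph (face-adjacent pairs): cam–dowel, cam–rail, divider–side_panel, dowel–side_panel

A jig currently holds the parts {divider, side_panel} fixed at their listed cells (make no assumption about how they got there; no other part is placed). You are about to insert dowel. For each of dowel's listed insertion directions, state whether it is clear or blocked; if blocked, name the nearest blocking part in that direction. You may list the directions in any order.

+x: ray from dowel(0, 1, 0) has no placed part ⇒ clear
-y: nearest on ray is side_panel@(0, 0, 0) ⇒ blocked

+x: clear; -y: blocked by side_panel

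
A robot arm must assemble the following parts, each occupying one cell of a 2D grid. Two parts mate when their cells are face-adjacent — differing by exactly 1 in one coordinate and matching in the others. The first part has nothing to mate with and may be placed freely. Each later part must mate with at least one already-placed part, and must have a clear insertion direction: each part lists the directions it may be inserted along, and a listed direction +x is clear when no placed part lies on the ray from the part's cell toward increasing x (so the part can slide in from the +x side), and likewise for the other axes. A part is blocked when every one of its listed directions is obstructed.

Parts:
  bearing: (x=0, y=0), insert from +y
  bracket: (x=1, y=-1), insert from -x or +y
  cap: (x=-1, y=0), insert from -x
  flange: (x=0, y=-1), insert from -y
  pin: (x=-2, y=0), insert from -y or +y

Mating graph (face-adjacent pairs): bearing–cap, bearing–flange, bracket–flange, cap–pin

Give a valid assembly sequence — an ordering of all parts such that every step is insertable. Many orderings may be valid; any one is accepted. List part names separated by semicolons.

1. bracket@(1, -1) [-x clear] — {bracket}
2. flange@(0, -1) [-y clear] — {bracket, flange}
3. bearing@(0, 0) [+y clear] — {bearing, bracket, flange}
4. cap@(-1, 0) [-x clear] — {bearing, bracket, cap, flange}
5. pin@(-2, 0) [-y clear] — {bearing, bracket, cap, flange, pin}

bracket; flange; bearing; cap; pin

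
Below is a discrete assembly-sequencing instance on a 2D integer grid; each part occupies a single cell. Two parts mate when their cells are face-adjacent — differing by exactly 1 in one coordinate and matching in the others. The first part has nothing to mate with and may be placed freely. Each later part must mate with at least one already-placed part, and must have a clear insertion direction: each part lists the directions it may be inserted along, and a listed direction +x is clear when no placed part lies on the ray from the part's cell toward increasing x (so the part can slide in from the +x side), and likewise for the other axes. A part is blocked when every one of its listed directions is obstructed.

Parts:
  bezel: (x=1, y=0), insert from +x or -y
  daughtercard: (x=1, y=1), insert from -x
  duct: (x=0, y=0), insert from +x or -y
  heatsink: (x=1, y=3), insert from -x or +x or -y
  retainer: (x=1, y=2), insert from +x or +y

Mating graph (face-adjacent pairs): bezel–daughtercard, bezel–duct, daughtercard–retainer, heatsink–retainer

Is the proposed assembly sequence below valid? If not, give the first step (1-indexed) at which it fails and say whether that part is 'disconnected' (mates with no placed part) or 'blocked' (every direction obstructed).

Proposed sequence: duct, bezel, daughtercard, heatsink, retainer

1. duct@(0, 0) [+x clear] — {duct}
2. bezel@(1, 0) [+x clear] — {bezel, duct}
3. daughtercard@(1, 1) [-x clear] — {bezel, daughtercard, duct}
4. heatsink@(1, 3) — no placed neighbour ⇒ disconnected

Invalid at step 4 (disconnected)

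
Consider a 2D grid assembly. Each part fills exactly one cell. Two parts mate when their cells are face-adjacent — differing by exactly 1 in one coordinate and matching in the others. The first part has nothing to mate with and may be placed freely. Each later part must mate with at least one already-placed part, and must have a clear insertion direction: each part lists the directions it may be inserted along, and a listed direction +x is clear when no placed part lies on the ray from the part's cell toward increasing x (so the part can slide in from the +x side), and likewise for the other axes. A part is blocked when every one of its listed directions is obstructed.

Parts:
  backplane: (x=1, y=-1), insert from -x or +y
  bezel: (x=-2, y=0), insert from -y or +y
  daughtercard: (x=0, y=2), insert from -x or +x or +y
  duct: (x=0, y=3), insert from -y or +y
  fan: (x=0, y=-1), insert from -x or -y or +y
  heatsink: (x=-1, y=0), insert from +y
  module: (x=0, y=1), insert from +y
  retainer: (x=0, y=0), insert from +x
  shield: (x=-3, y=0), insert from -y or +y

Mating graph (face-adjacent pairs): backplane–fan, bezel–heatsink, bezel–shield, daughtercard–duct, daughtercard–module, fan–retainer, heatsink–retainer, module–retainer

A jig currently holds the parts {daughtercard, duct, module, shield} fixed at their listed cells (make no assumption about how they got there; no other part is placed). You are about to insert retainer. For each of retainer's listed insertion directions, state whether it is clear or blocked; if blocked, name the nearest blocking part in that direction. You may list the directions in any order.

+x: ray from retainer(0, 0) has no placed part ⇒ clear

+x: clear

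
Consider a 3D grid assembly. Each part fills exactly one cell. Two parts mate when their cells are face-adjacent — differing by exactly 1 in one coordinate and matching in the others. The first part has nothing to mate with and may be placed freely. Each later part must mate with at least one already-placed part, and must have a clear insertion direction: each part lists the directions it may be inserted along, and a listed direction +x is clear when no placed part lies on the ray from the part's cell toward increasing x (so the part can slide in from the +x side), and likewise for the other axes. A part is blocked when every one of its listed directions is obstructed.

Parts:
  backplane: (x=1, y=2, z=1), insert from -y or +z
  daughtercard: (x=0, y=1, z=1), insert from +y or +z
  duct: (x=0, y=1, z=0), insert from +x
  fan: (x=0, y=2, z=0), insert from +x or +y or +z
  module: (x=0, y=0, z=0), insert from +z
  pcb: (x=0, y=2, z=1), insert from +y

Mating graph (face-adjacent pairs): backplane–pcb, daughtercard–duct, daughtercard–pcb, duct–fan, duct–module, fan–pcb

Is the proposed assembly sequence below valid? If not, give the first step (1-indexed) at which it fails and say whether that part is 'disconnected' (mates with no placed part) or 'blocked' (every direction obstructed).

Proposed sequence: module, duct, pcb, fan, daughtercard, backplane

1. module@(0, 0, 0) [+z clear] — {module}
2. duct@(0, 1, 0) [+x clear] — {duct, module}
3. pcb@(0, 2, 1) — no placed neighbour ⇒ disconnected

Invalid at step 3 (disconnected)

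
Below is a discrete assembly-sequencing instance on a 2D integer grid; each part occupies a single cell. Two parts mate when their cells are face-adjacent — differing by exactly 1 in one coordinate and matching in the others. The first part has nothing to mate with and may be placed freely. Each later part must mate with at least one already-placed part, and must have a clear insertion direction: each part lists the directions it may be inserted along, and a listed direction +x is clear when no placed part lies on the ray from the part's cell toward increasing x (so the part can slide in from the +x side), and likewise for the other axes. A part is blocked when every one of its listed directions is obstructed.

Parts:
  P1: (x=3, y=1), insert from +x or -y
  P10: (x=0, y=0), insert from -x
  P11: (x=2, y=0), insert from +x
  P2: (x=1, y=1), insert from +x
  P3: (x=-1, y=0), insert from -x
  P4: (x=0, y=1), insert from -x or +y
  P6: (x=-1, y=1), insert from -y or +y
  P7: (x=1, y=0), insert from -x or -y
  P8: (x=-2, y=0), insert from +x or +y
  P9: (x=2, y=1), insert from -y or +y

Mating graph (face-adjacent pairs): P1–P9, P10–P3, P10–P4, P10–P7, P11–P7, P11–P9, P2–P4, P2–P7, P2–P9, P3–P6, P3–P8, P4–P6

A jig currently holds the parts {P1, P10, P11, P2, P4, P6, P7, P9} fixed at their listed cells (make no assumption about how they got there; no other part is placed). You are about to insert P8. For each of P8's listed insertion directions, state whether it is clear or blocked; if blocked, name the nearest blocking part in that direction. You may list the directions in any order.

+x: blocked by P10; +y: clear

+x: nearest on ray is P10@(0, 0) ⇒ blocked
+y: ray from P8(-2, 0) has no placed part ⇒ clear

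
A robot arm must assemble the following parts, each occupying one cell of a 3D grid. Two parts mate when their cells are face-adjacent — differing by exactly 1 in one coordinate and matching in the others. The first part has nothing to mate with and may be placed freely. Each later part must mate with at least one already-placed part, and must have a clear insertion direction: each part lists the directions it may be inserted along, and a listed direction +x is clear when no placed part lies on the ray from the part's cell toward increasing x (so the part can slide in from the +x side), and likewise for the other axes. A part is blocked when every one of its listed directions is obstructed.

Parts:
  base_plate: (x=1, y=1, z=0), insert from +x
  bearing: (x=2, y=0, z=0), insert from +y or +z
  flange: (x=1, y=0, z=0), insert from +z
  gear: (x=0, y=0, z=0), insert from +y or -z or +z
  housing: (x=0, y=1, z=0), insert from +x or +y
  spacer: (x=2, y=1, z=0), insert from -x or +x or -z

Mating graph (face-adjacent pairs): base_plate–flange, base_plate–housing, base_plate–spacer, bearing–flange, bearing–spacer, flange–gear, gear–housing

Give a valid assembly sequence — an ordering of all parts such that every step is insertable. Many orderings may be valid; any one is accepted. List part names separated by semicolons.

1. housing@(0, 1, 0) [+x clear] — {housing}
2. base_plate@(1, 1, 0) [+x clear] — {base_plate, housing}
3. gear@(0, 0, 0) [-z clear] — {base_plate, gear, housing}
4. spacer@(2, 1, 0) [+x clear] — {base_plate, gear, housing, spacer}
5. bearing@(2, 0, 0) [+z clear] — {base_plate, bearing, gear, housing, spacer}
6. flange@(1, 0, 0) [+z clear] — {base_plate, bearing, flange, gear, housing, spacer}

housing; base_plate; gear; spacer; bearing; flange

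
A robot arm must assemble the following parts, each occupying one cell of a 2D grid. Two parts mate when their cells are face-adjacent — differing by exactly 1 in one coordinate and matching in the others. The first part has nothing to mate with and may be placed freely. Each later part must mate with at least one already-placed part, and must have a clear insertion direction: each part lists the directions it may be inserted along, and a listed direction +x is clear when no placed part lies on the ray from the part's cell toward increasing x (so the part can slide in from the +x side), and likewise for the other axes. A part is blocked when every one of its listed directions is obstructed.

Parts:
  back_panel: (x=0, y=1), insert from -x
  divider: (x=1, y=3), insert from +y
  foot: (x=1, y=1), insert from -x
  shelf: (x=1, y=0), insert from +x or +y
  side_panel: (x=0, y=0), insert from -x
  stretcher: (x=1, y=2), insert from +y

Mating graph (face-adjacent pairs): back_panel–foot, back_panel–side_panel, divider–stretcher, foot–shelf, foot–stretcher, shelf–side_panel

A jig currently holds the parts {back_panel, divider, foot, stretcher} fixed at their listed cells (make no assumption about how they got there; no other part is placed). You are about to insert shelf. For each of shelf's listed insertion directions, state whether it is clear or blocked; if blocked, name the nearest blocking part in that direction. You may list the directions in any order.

+x: clear; +y: blocked by foot

+x: ray from shelf(1, 0) has no placed part ⇒ clear
+y: nearest on ray is foot@(1, 1) ⇒ blocked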